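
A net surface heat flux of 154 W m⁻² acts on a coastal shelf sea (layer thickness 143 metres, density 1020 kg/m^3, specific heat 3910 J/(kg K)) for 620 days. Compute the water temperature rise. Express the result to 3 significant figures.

14.5 K

Areal heat capacity C = ρ c_p D = 1020 × 3910 × 143 = 5.70×10^8 J m⁻² K⁻¹.
Net heat input Q = F Δt = 154 × (620 days × 86400 s/day) = 8.25×10^9 J/m².
ΔT = Q / C = 8.25×10^9 / 5.70×10^8 = 14.5 K.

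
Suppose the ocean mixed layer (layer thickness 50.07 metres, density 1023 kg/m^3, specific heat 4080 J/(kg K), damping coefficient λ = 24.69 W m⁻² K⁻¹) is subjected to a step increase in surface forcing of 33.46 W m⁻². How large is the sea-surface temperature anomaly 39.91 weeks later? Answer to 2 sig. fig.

1.3 K

Areal heat capacity C = ρ c_p D = 1023 × 4080 × 50.07 = 2.09×10^8 J m⁻² K⁻¹.
τ = C / λ = 2.09×10^8 / 24.69 = 8.46×10^6 s.
Equilibrium anomaly ΔT_eq = F / λ = 33.46 / 24.69 = 1.36 K.
t = 39.91 weeks = 2.41×10^7 s, so t/τ = 2.85.
ΔT(t) = ΔT_eq (1 − e^(−t/τ)) = 1.36 × (1 − e^−2.85) = 1.28 K.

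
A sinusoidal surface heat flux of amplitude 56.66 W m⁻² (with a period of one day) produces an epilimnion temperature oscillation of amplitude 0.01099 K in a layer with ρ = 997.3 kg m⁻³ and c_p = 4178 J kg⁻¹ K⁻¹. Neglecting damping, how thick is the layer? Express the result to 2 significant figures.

ω = 2π / 86400 s = 7.27×10^-5 s⁻¹.
Required C = F₀ / (A ω) = 56.66 / (0.01099 × 7.27×10^-5) = 7.09×10^7 J/(m²·K).
D = C / (ρ c_p) = 7.09×10^7 / (997.3 × 4178) = 17.0 m.

17 m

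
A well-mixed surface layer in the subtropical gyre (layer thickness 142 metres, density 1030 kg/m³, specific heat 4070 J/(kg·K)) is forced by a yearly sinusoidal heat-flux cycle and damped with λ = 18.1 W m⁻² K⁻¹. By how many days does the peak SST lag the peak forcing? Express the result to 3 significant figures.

Areal heat capacity C = ρ c_p D = 1030 × 4070 × 142 = 5.95×10^8 J/(m^2 K).
ω = 2π / 3.15×10^7 s = 1.99×10^-7 s⁻¹.
Phase lag φ = arctan(Cω/λ) = arctan(119/18.1) = 1.42 rad.
Time lag = φ / ω = 1.42 / 1.99×10^-7 = 7.12×10^6 s = 82.5 days.

82.5 days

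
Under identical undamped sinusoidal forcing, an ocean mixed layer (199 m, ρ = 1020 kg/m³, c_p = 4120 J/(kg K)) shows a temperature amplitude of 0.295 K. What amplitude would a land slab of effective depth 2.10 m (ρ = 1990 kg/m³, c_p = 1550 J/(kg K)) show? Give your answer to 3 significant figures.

C_ocean = 8.36×10^8 J/(m²·K); C_land = 6.48×10^6 J/(m²·K).
A ∝ 1/C ⇒ A_land = A_ocean × C_ocean/C_land = 0.295 × 129 = 38.1 K.

38.1 K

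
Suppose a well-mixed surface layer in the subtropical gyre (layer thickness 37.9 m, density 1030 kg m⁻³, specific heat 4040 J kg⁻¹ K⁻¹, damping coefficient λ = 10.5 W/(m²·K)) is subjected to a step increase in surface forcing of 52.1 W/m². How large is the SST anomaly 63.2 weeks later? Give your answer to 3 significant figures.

Areal heat capacity C = ρ c_p D = 1030 × 4040 × 37.9 = 1.58×10^8 J/(m²·K).
τ = C / λ = 1.58×10^8 / 10.5 = 1.50×10^7 s.
Equilibrium anomaly ΔT_eq = F / λ = 52.1 / 10.5 = 4.96 K.
t = 63.2 weeks = 3.82×10^7 s, so t/τ = 2.54.
ΔT(t) = ΔT_eq (1 − e^(−t/τ)) = 4.96 × (1 − e^−2.54) = 4.57 K.

4.57 K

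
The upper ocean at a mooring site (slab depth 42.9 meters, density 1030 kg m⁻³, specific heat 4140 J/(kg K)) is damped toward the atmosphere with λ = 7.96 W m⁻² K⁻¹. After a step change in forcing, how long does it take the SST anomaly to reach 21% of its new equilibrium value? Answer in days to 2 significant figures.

Areal heat capacity C = ρ c_p D = 1030 × 4140 × 42.9 = 1.83×10^8 J m⁻² K⁻¹.
τ = C / λ = 1.83×10^8 / 7.96 = 2.30×10^7 s.
Fraction reached: 1 − e^(−t/τ) = 0.21 ⇒ t = −τ ln(1 − 0.21) = τ × 0.236.
t = 5.42×10^6 s = 62.7 days.

63 days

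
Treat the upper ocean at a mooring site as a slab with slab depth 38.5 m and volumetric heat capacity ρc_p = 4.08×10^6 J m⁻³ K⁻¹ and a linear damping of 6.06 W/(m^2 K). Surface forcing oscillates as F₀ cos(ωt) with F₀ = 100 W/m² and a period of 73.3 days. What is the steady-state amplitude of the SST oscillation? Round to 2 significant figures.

0.64 K

Areal heat capacity C = ρc_p × D = 4.08×10^6 × 38.5 = 1.57×10^8 J m⁻² K⁻¹.
Angular frequency ω = 2π / T = 2π / 6.33×10^6 s = 9.92×10^-7 s⁻¹.
√((Cω)² + λ²) = √((156)² + 6.06²) = 156 W/(m²·K).
Amplitude A = F₀ / √((Cω)²+λ²) = 100 / 156 = 0.641 K.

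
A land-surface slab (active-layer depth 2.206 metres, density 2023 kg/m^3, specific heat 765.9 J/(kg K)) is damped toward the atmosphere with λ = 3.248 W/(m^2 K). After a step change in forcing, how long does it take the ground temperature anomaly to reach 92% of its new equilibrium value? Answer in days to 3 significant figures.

Areal heat capacity C = ρ c_p D = 2023 × 765.9 × 2.206 = 3.42×10^6 J/(m^2 K).
τ = C / λ = 3.42×10^6 / 3.248 = 1.05×10^6 s.
Fraction reached: 1 − e^(−t/τ) = 0.92 ⇒ t = −τ ln(1 − 0.92) = τ × 2.53.
t = 2.66×10^6 s = 30.8 days.

30.8 days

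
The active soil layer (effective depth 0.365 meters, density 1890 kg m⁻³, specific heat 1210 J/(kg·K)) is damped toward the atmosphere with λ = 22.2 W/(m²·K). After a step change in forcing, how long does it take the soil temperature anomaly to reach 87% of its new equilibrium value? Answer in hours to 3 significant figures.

21.3 hours

Areal heat capacity C = ρ c_p D = 1890 × 1210 × 0.365 = 8.35×10^5 J/(m^2 K).
τ = C / λ = 8.35×10^5 / 22.2 = 37600 s.
Fraction reached: 1 − e^(−t/τ) = 0.87 ⇒ t = −τ ln(1 − 0.87) = τ × 2.04.
t = 76700 s = 21.3 hours.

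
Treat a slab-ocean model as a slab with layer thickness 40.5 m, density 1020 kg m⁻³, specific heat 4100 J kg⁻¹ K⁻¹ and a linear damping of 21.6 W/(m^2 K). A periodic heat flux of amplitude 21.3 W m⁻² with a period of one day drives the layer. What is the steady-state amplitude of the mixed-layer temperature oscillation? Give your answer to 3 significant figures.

0.00173 K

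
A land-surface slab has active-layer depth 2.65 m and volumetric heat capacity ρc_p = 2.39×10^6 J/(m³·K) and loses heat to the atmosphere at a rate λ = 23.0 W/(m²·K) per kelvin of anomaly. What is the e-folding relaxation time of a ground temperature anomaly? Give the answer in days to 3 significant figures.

Areal heat capacity C = ρc_p × D = 2.39×10^6 × 2.65 = 6.33×10^6 J/(m²·K).
Relaxation time τ = C / λ = 6.33×10^6 / 23.0 = 2.75×10^5 s.
In days: 2.75×10^5 s / (86400 s/day) = 3.19 days.

3.19 days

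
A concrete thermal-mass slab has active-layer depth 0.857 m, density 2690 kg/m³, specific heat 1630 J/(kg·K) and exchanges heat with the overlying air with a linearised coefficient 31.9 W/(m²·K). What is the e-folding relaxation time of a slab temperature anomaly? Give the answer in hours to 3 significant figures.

32.7 hours

Areal heat capacity C = ρ c_p D = 2690 × 1630 × 0.857 = 3.76×10^6 J m⁻² K⁻¹.
Relaxation time τ = C / λ = 3.76×10^6 / 31.9 = 1.18×10^5 s.
In hours: 1.18×10^5 s / (3600 s/hour) = 32.7 hours.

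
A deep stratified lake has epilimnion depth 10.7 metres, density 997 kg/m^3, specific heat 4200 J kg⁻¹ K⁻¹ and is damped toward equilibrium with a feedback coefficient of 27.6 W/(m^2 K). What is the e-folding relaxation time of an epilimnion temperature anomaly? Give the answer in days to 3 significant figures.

Areal heat capacity C = ρ c_p D = 997 × 4200 × 10.7 = 4.48×10^7 J/(m²·K).
Relaxation time τ = C / λ = 4.48×10^7 / 27.6 = 1.62×10^6 s.
In days: 1.62×10^6 s / (86400 s/day) = 18.8 days.

18.8 days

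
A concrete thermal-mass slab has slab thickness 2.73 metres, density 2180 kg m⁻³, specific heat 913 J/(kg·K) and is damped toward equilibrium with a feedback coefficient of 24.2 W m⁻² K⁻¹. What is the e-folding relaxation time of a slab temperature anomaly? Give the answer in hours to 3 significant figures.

Areal heat capacity C = ρ c_p D = 2180 × 913 × 2.73 = 5.43×10^6 J m⁻² K⁻¹.
Relaxation time τ = C / λ = 5.43×10^6 / 24.2 = 2.25×10^5 s.
In hours: 2.25×10^5 s / (3600 s/hour) = 62.4 hours.

62.4 hours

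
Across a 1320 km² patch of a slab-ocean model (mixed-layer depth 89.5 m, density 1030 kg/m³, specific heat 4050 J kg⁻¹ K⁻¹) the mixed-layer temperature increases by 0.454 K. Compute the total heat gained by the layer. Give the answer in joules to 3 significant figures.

2.24×10^17 J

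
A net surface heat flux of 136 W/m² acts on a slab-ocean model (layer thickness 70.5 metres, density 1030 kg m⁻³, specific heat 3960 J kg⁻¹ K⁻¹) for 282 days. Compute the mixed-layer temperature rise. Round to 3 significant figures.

11.5 K

Areal heat capacity C = ρ c_p D = 1030 × 3960 × 70.5 = 2.88×10^8 J/(m²·K).
Net heat input Q = F Δt = 136 × (282 days × 86400 s/day) = 3.31×10^9 J/m².
ΔT = Q / C = 3.31×10^9 / 2.88×10^8 = 11.5 K.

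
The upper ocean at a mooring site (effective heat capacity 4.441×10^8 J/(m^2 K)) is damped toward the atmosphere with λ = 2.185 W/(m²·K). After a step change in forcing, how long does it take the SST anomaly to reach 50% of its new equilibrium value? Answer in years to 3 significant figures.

4.46 years

Areal heat capacity C = 4.441×10^8 J/(m^2 K) (given).
τ = C / λ = 4.44×10^8 / 2.185 = 2.03×10^8 s.
Fraction reached: 1 − e^(−t/τ) = 0.50 ⇒ t = −τ ln(1 − 0.50) = τ × 0.693.
t = 1.41×10^8 s = 4.46 years.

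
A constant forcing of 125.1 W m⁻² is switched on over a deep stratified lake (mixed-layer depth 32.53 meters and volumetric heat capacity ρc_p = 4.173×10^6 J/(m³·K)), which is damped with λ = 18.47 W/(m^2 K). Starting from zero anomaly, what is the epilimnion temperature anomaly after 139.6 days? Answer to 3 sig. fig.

5.46 K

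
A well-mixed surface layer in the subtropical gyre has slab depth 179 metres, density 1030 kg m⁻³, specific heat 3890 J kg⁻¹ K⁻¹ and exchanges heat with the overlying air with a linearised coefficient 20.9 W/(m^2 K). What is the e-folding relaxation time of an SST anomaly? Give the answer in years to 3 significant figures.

1.09 years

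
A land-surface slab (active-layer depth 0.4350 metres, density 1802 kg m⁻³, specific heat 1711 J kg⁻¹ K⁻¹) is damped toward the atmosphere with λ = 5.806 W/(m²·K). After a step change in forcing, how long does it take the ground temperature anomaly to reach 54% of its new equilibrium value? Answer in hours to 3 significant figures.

49.8 hours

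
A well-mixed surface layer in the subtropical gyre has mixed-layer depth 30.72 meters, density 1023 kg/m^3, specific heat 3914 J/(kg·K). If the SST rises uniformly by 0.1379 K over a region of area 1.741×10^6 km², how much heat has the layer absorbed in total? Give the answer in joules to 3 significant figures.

2.95×10^19 J

Areal heat capacity C = ρ c_p D = 1023 × 3914 × 30.72 = 1.23×10^8 J/(m^2 K).
Heat per unit area: q = C ΔT = 1.23×10^8 × 0.1379 = 1.70×10^7 J/m².
Total heat: Q = q × A = 1.70×10^7 × (1.741×10^6 × 10⁶ m²) = 2.95×10^19 J.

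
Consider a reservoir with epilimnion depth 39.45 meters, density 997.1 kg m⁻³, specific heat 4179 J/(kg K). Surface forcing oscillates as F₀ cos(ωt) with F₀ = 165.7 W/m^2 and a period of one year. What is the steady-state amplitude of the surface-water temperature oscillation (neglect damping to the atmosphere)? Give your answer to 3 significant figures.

Areal heat capacity C = ρ c_p D = 997.1 × 4179 × 39.45 = 1.64×10^8 J/(m²·K).
Angular frequency ω = 2π / T = 2π / 3.15×10^7 s = 1.99×10^-7 s⁻¹.
Cω = 1.64×10^8 × 1.99×10^-7 = 32.8 W/(m²·K).
Amplitude A = F₀ / (Cω) = 165.7 / 32.8 = 5.06 K.

5.06 K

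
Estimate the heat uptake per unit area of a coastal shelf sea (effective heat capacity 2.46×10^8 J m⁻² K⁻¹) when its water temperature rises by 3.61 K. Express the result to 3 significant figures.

Areal heat capacity C = 2.46×10^8 J m⁻² K⁻¹ (given).
ΔQ = C ΔT = 2.46×10^8 × 3.61 = 8.88×10^8 J/m².

8.88×10^8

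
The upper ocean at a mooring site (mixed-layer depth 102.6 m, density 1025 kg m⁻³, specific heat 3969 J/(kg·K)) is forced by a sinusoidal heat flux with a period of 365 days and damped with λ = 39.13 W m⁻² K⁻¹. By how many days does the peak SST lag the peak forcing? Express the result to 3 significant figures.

65.7 days

Areal heat capacity C = ρ c_p D = 1025 × 3969 × 102.6 = 4.17×10^8 J m⁻² K⁻¹.
ω = 2π / 3.15×10^7 s = 1.99×10^-7 s⁻¹.
Phase lag φ = arctan(Cω/λ) = arctan(83.2/39.13) = 1.13 rad.
Time lag = φ / ω = 1.13 / 1.99×10^-7 = 5.68×10^6 s = 65.7 days.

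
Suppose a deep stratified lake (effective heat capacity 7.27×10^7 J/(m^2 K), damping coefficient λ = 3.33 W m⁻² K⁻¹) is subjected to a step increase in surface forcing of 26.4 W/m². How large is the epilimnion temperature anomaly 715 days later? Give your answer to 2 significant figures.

7.5 K

Areal heat capacity C = 7.27×10^7 J/(m^2 K) (given).
τ = C / λ = 7.27×10^7 / 3.33 = 2.18×10^7 s.
Equilibrium anomaly ΔT_eq = F / λ = 26.4 / 3.33 = 7.93 K.
t = 715 days = 6.18×10^7 s, so t/τ = 2.83.
ΔT(t) = ΔT_eq (1 − e^(−t/τ)) = 7.93 × (1 − e^−2.83) = 7.46 K.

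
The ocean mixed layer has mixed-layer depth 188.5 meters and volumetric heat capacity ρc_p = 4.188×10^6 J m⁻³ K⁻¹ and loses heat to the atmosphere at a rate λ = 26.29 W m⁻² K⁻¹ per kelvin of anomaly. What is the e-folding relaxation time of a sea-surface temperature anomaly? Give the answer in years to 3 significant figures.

Areal heat capacity C = ρc_p × D = 4.188×10^6 × 188.5 = 7.89×10^8 J/(m²·K).
Relaxation time τ = C / λ = 7.89×10^8 / 26.29 = 3.00×10^7 s.
In years: 3.00×10^7 s / (3.156×10^7 s/year) = 0.952 years.

0.952 years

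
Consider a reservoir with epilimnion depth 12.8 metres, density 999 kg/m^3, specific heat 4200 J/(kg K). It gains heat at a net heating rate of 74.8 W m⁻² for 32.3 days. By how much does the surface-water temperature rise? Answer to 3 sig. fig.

3.89 K

Areal heat capacity C = ρ c_p D = 999 × 4200 × 12.8 = 5.37×10^7 J/(m^2 K).
Net heat input Q = F Δt = 74.8 × (32.3 days × 86400 s/day) = 2.09×10^8 J/m².
ΔT = Q / C = 2.09×10^8 / 5.37×10^7 = 3.89 K.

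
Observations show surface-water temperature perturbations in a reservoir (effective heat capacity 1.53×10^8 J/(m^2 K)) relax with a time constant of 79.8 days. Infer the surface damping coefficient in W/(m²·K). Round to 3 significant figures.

22.2

Areal heat capacity C = 1.53×10^8 J/(m^2 K) (given).
τ = 79.8 days = 6.89×10^6 s.
λ = C / τ = 1.53×10^8 / 6.89×10^6 = 22.2 W/(m²·K).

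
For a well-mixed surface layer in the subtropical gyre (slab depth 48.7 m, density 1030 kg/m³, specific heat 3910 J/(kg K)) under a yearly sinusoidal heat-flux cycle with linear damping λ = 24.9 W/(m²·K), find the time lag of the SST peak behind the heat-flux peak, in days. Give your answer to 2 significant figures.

Areal heat capacity C = ρ c_p D = 1030 × 3910 × 48.7 = 1.96×10^8 J m⁻² K⁻¹.
ω = 2π / 3.15×10^7 s = 1.99×10^-7 s⁻¹.
Phase lag φ = arctan(Cω/λ) = arctan(39.1/24.9) = 1.00 rad.
Time lag = φ / ω = 1.00 / 1.99×10^-7 = 5.04×10^6 s = 58.3 days.

58 days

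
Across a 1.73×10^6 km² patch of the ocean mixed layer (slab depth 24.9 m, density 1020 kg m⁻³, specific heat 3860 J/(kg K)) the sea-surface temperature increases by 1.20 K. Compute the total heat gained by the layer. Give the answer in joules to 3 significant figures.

Areal heat capacity C = ρ c_p D = 1020 × 3860 × 24.9 = 9.80×10^7 J/(m²·K).
Heat per unit area: q = C ΔT = 9.80×10^7 × 1.20 = 1.18×10^8 J/m².
Total heat: Q = q × A = 1.18×10^8 × (1.73×10^6 × 10⁶ m²) = 2.04×10^20 J.

2.04×10^20 J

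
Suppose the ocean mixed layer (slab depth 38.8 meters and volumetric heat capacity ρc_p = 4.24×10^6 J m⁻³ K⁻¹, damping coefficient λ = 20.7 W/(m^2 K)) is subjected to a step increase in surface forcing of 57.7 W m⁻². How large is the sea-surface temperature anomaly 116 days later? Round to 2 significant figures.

2.0 K

Areal heat capacity C = ρc_p × D = 4.24×10^6 × 38.8 = 1.65×10^8 J/(m^2 K).
τ = C / λ = 1.65×10^8 / 20.7 = 7.95×10^6 s.
Equilibrium anomaly ΔT_eq = F / λ = 57.7 / 20.7 = 2.79 K.
t = 116 days = 1.00×10^7 s, so t/τ = 1.26.
ΔT(t) = ΔT_eq (1 − e^(−t/τ)) = 2.79 × (1 − e^−1.26) = 2.00 K.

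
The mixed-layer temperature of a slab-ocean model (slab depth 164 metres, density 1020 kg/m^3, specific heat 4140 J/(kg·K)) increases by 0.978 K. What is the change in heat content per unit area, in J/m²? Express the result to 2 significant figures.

6.8×10^8

Areal heat capacity C = ρ c_p D = 1020 × 4140 × 164 = 6.93×10^8 J/(m²·K).
ΔQ = C ΔT = 6.93×10^8 × 0.978 = 6.77×10^8 J/m².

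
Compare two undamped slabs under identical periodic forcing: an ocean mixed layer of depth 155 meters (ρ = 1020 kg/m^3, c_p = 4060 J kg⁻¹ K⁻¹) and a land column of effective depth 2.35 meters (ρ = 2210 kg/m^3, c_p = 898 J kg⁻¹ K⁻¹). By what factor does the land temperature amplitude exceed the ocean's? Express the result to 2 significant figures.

C_ocean = 1020 × 4060 × 155 = 6.42×10^8 J/(m²·K).
C_land = 2210 × 898 × 2.35 = 4.66×10^6 J/(m²·K).
Undamped amplitude ∝ 1/C, so A_land/A_ocean = C_ocean/C_land = 138.

140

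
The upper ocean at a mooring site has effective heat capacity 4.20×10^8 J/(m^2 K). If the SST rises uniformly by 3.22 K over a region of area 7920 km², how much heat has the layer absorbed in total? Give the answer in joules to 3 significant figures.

Areal heat capacity C = 4.20×10^8 J/(m^2 K) (given).
Heat per unit area: q = C ΔT = 4.20×10^8 × 3.22 = 1.35×10^9 J/m².
Total heat: Q = q × A = 1.35×10^9 × (7920 × 10⁶ m²) = 1.07×10^19 J.

1.07×10^19 J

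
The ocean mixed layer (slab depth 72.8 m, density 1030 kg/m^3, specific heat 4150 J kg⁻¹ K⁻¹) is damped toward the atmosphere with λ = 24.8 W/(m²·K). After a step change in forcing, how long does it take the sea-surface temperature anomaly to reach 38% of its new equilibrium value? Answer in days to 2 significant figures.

69 days

Areal heat capacity C = ρ c_p D = 1030 × 4150 × 72.8 = 3.11×10^8 J/(m²·K).
τ = C / λ = 3.11×10^8 / 24.8 = 1.25×10^7 s.
Fraction reached: 1 − e^(−t/τ) = 0.38 ⇒ t = −τ ln(1 − 0.38) = τ × 0.478.
t = 6.00×10^6 s = 69.4 days.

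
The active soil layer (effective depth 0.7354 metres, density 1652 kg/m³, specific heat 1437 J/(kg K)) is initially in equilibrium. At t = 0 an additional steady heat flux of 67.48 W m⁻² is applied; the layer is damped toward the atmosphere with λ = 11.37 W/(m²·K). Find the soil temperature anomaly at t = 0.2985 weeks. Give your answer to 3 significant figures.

Areal heat capacity C = ρ c_p D = 1652 × 1437 × 0.7354 = 1.75×10^6 J m⁻² K⁻¹.
τ = C / λ = 1.75×10^6 / 11.37 = 1.54×10^5 s.
Equilibrium anomaly ΔT_eq = F / λ = 67.48 / 11.37 = 5.93 K.
t = 0.2985 weeks = 1.81×10^5 s, so t/τ = 1.18.
ΔT(t) = ΔT_eq (1 − e^(−t/τ)) = 5.93 × (1 − e^−1.18) = 4.10 K.

4.10 K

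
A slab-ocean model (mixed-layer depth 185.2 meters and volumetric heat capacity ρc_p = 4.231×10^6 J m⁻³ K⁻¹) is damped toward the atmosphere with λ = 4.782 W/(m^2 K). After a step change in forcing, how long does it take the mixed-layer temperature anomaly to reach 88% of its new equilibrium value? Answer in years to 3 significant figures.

Areal heat capacity C = ρc_p × D = 4.231×10^6 × 185.2 = 7.84×10^8 J/(m²·K).
τ = C / λ = 7.84×10^8 / 4.782 = 1.64×10^8 s.
Fraction reached: 1 − e^(−t/τ) = 0.88 ⇒ t = −τ ln(1 − 0.88) = τ × 2.12.
t = 3.47×10^8 s = 11.0 years.

11.0 years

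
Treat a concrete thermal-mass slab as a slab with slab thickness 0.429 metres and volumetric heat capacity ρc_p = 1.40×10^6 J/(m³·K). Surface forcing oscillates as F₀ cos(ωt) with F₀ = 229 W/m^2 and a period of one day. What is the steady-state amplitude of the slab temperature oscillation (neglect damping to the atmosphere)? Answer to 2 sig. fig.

Areal heat capacity C = ρc_p × D = 1.40×10^6 × 0.429 = 6.01×10^5 J m⁻² K⁻¹.
Angular frequency ω = 2π / T = 2π / 86400 s = 7.27×10^-5 s⁻¹.
Cω = 6.01×10^5 × 7.27×10^-5 = 43.7 W/(m²·K).
Amplitude A = F₀ / (Cω) = 229 / 43.7 = 5.24 K.

5.2 K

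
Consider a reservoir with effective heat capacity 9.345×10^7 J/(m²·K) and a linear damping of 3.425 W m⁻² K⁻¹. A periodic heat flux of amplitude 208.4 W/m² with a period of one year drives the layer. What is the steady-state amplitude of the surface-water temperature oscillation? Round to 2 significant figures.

Areal heat capacity C = 9.345×10^7 J/(m²·K) (given).
Angular frequency ω = 2π / T = 2π / 3.15×10^7 s = 1.99×10^-7 s⁻¹.
√((Cω)² + λ²) = √((18.6)² + 3.425²) = 18.9 W/(m²·K).
Amplitude A = F₀ / √((Cω)²+λ²) = 208.4 / 18.9 = 11.0 K.

11 K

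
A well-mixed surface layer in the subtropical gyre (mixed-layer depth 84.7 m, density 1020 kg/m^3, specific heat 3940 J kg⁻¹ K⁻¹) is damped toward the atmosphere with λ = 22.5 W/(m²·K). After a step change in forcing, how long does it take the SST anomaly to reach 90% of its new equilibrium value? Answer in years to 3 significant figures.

1.10 years

Areal heat capacity C = ρ c_p D = 1020 × 3940 × 84.7 = 3.40×10^8 J m⁻² K⁻¹.
τ = C / λ = 3.40×10^8 / 22.5 = 1.51×10^7 s.
Fraction reached: 1 − e^(−t/τ) = 0.90 ⇒ t = −τ ln(1 − 0.90) = τ × 2.30.
t = 3.48×10^7 s = 1.10 years.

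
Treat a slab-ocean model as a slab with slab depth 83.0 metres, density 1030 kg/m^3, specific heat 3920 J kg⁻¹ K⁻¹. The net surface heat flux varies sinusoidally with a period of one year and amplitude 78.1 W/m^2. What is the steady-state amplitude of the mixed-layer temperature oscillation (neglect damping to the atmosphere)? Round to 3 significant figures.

Areal heat capacity C = ρ c_p D = 1030 × 3920 × 83.0 = 3.35×10^8 J/(m²·K).
Angular frequency ω = 2π / T = 2π / 3.15×10^7 s = 1.99×10^-7 s⁻¹.
Cω = 3.35×10^8 × 1.99×10^-7 = 66.8 W/(m²·K).
Amplitude A = F₀ / (Cω) = 78.1 / 66.8 = 1.17 K.

1.17 K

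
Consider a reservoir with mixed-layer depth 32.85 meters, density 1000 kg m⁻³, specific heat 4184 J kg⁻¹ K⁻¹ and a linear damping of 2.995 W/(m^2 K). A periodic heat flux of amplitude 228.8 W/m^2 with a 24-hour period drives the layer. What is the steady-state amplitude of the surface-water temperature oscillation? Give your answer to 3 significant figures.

Areal heat capacity C = ρ c_p D = 1000 × 4184 × 32.85 = 1.37×10^8 J/(m²·K).
Angular frequency ω = 2π / T = 2π / 86400 s = 7.27×10^-5 s⁻¹.
√((Cω)² + λ²) = √((10000)² + 2.995²) = 10000 W/(m²·K).
Amplitude A = F₀ / √((Cω)²+λ²) = 228.8 / 10000 = 0.0229 K.

0.0229 K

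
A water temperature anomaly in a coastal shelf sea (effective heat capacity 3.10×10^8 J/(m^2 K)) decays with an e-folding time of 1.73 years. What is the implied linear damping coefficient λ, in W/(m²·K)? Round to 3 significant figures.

Areal heat capacity C = 3.10×10^8 J/(m^2 K) (given).
τ = 1.73 years = 5.46×10^7 s.
λ = C / τ = 3.10×10^8 / 5.46×10^7 = 5.68 W/(m²·K).

5.68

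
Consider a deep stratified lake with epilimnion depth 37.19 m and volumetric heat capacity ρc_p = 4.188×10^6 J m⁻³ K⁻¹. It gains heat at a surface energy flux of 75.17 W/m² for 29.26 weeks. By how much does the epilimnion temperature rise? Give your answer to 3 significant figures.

Areal heat capacity C = ρc_p × D = 4.188×10^6 × 37.19 = 1.56×10^8 J/(m²·K).
Net heat input Q = F Δt = 75.17 × (29.26 weeks × 6.048×10^5 s/week) = 1.33×10^9 J/m².
ΔT = Q / C = 1.33×10^9 / 1.56×10^8 = 8.54 K.

8.54 K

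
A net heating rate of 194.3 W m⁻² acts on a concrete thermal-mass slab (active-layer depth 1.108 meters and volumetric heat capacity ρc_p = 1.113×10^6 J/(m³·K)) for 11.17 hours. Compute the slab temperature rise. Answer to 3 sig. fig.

Areal heat capacity C = ρc_p × D = 1.113×10^6 × 1.108 = 1.23×10^6 J m⁻² K⁻¹.
Net heat input Q = F Δt = 194.3 × (11.17 hours × 3600 s/hour) = 7.81×10^6 J/m².
ΔT = Q / C = 7.81×10^6 / 1.23×10^6 = 6.34 K.

6.34 K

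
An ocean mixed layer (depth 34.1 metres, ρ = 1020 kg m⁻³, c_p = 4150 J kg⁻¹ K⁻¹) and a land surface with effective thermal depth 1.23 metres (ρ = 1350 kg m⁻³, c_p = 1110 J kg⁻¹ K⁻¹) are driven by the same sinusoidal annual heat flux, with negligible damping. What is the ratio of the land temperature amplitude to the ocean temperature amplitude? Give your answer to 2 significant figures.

78

C_ocean = 1020 × 4150 × 34.1 = 1.44×10^8 J/(m²·K).
C_land = 1350 × 1110 × 1.23 = 1.84×10^6 J/(m²·K).
Undamped amplitude ∝ 1/C, so A_land/A_ocean = C_ocean/C_land = 78.3.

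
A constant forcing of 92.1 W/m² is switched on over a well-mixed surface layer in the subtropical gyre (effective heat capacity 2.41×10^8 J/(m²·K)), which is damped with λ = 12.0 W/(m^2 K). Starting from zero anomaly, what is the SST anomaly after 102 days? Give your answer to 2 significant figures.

Areal heat capacity C = 2.41×10^8 J/(m²·K) (given).
τ = C / λ = 2.41×10^8 / 12.0 = 2.01×10^7 s.
Equilibrium anomaly ΔT_eq = F / λ = 92.1 / 12.0 = 7.68 K.
t = 102 days = 8.81×10^6 s, so t/τ = 0.439.
ΔT(t) = ΔT_eq (1 − e^(−t/τ)) = 7.68 × (1 − e^−0.439) = 2.73 K.

2.7 K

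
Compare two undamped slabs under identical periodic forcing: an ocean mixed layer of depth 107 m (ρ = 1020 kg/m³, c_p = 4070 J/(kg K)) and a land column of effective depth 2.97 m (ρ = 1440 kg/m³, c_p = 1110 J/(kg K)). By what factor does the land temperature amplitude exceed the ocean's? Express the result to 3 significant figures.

93.6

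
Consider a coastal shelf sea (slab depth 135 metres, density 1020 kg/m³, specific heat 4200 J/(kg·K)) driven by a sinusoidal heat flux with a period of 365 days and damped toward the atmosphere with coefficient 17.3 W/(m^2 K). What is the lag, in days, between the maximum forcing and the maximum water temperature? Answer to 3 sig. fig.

82.6 days

Areal heat capacity C = ρ c_p D = 1020 × 4200 × 135 = 5.78×10^8 J m⁻² K⁻¹.
ω = 2π / 3.15×10^7 s = 1.99×10^-7 s⁻¹.
Phase lag φ = arctan(Cω/λ) = arctan(115/17.3) = 1.42 rad.
Time lag = φ / ω = 1.42 / 1.99×10^-7 = 7.14×10^6 s = 82.6 days.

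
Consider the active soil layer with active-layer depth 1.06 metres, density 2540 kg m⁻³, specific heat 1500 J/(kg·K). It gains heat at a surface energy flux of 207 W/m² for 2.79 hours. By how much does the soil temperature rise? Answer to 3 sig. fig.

Areal heat capacity C = ρ c_p D = 2540 × 1500 × 1.06 = 4.04×10^6 J m⁻² K⁻¹.
Net heat input Q = F Δt = 207 × (2.79 hours × 3600 s/hour) = 2.08×10^6 J/m².
ΔT = Q / C = 2.08×10^6 / 4.04×10^6 = 0.515 K.

0.515 K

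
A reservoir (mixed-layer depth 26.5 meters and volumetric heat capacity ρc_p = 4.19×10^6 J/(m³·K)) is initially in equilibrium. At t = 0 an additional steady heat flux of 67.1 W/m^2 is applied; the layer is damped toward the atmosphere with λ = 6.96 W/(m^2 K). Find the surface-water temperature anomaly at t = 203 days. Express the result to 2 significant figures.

6.4 K

Areal heat capacity C = ρc_p × D = 4.19×10^6 × 26.5 = 1.11×10^8 J m⁻² K⁻¹.
τ = C / λ = 1.11×10^8 / 6.96 = 1.60×10^7 s.
Equilibrium anomaly ΔT_eq = F / λ = 67.1 / 6.96 = 9.64 K.
t = 203 days = 1.75×10^7 s, so t/τ = 1.10.
ΔT(t) = ΔT_eq (1 − e^(−t/τ)) = 9.64 × (1 − e^−1.10) = 6.43 K.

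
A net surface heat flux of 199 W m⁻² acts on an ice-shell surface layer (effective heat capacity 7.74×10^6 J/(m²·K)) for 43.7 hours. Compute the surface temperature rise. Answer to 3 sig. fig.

4.04 K

Areal heat capacity C = 7.74×10^6 J/(m²·K) (given).
Net heat input Q = F Δt = 199 × (43.7 hours × 3600 s/hour) = 3.13×10^7 J/m².
ΔT = Q / C = 3.13×10^7 / 7.74×10^6 = 4.04 K.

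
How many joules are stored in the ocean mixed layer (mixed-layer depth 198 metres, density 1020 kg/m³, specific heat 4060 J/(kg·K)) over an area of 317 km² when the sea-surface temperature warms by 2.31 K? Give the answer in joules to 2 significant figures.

6.0×10^17 J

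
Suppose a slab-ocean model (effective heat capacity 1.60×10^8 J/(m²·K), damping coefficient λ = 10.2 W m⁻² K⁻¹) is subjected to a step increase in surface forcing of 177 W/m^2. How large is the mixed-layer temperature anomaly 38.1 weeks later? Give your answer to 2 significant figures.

Areal heat capacity C = 1.60×10^8 J/(m²·K) (given).
τ = C / λ = 1.60×10^8 / 10.2 = 1.57×10^7 s.
Equilibrium anomaly ΔT_eq = F / λ = 177 / 10.2 = 17.4 K.
t = 38.1 weeks = 2.30×10^7 s, so t/τ = 1.47.
ΔT(t) = ΔT_eq (1 − e^(−t/τ)) = 17.4 × (1 − e^−1.47) = 13.4 K.

13 K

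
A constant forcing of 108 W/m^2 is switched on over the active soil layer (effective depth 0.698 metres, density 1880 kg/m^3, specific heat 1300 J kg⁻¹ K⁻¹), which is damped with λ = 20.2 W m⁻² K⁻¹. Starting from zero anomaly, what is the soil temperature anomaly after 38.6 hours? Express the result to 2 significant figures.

Areal heat capacity C = ρ c_p D = 1880 × 1300 × 0.698 = 1.71×10^6 J m⁻² K⁻¹.
τ = C / λ = 1.71×10^6 / 20.2 = 84500 s.
Equilibrium anomaly ΔT_eq = F / λ = 108 / 20.2 = 5.35 K.
t = 38.6 hours = 1.39×10^5 s, so t/τ = 1.65.
ΔT(t) = ΔT_eq (1 − e^(−t/τ)) = 5.35 × (1 − e^−1.65) = 4.32 K.

4.3 K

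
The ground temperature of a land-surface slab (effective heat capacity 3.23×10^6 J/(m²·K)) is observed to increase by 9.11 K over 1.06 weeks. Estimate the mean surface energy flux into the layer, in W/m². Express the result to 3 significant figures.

45.9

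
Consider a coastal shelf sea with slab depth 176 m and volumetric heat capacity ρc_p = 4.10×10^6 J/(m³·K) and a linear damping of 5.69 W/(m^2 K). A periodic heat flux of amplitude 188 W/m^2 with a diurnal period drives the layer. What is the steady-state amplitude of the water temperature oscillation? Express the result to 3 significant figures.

Areal heat capacity C = ρc_p × D = 4.10×10^6 × 176 = 7.22×10^8 J m⁻² K⁻¹.
Angular frequency ω = 2π / T = 2π / 86400 s = 7.27×10^-5 s⁻¹.
√((Cω)² + λ²) = √((52500)² + 5.69²) = 52500 W/(m²·K).
Amplitude A = F₀ / √((Cω)²+λ²) = 188 / 52500 = 0.00358 K.

0.00358 K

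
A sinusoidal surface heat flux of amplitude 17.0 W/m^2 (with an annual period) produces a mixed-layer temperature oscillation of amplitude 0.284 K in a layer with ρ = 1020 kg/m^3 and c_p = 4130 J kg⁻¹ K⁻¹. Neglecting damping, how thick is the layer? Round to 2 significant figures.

ω = 2π / 3.15×10^7 s = 1.99×10^-7 s⁻¹.
Required C = F₀ / (A ω) = 17.0 / (0.284 × 1.99×10^-7) = 3.00×10^8 J/(m²·K).
D = C / (ρ c_p) = 3.00×10^8 / (1020 × 4130) = 71.3 m.

71 m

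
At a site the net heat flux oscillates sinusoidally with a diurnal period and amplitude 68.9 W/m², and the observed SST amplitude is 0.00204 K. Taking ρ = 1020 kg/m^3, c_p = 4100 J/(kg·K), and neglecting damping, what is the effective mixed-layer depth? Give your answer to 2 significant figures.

ω = 2π / 86400 s = 7.27×10^-5 s⁻¹.
Required C = F₀ / (A ω) = 68.9 / (0.00204 × 7.27×10^-5) = 4.64×10^8 J/(m²·K).
D = C / (ρ c_p) = 4.64×10^8 / (1020 × 4100) = 111 m.

110 m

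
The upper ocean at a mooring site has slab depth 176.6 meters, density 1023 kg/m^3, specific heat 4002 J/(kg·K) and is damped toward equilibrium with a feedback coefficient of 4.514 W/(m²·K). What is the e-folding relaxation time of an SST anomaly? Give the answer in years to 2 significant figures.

Areal heat capacity C = ρ c_p D = 1023 × 4002 × 176.6 = 7.23×10^8 J/(m²·K).
Relaxation time τ = C / λ = 7.23×10^8 / 4.514 = 1.60×10^8 s.
In years: 1.60×10^8 s / (3.156×10^7 s/year) = 5.08 years.

5.1 years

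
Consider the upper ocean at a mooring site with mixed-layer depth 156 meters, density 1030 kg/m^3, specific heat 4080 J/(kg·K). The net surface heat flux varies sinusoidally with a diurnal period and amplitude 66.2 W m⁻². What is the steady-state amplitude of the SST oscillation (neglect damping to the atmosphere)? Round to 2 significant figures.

0.0014 K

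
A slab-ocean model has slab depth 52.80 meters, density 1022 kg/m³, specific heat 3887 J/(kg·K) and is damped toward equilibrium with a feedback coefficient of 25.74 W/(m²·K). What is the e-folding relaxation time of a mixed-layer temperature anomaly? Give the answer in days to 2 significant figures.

Areal heat capacity C = ρ c_p D = 1022 × 3887 × 52.80 = 2.10×10^8 J/(m²·K).
Relaxation time τ = C / λ = 2.10×10^8 / 25.74 = 8.15×10^6 s.
In days: 8.15×10^6 s / (86400 s/day) = 94.3 days.

94 days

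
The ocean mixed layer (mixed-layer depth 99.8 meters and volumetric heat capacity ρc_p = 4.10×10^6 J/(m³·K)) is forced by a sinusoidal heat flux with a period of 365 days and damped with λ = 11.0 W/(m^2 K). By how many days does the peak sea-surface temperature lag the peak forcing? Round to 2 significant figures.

Areal heat capacity C = ρc_p × D = 4.10×10^6 × 99.8 = 4.09×10^8 J/(m²·K).
ω = 2π / 3.15×10^7 s = 1.99×10^-7 s⁻¹.
Phase lag φ = arctan(Cω/λ) = arctan(81.5/11.0) = 1.44 rad.
Time lag = φ / ω = 1.44 / 1.99×10^-7 = 7.21×10^6 s = 83.5 days.

83 days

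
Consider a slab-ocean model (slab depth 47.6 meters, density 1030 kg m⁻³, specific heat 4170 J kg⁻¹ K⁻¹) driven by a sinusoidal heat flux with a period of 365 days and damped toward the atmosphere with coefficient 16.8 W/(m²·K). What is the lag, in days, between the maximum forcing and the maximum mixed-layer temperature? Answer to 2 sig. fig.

Areal heat capacity C = ρ c_p D = 1030 × 4170 × 47.6 = 2.04×10^8 J/(m²·K).
ω = 2π / 3.15×10^7 s = 1.99×10^-7 s⁻¹.
Phase lag φ = arctan(Cω/λ) = arctan(40.7/16.8) = 1.18 rad.
Time lag = φ / ω = 1.18 / 1.99×10^-7 = 5.92×10^6 s = 68.5 days.

69 days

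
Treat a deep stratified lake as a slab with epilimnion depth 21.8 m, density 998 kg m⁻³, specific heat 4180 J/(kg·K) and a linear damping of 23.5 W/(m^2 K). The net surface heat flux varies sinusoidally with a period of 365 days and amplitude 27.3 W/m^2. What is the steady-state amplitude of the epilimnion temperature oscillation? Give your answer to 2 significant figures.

Areal heat capacity C = ρ c_p D = 998 × 4180 × 21.8 = 9.09×10^7 J/(m^2 K).
Angular frequency ω = 2π / T = 2π / 3.15×10^7 s = 1.99×10^-7 s⁻¹.
√((Cω)² + λ²) = √((18.1)² + 23.5²) = 29.7 W/(m²·K).
Amplitude A = F₀ / √((Cω)²+λ²) = 27.3 / 29.7 = 0.920 K.

0.92 K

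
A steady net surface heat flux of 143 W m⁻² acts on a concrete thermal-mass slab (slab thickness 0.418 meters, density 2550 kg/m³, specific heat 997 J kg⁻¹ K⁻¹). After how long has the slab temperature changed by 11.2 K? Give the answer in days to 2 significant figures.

0.96 days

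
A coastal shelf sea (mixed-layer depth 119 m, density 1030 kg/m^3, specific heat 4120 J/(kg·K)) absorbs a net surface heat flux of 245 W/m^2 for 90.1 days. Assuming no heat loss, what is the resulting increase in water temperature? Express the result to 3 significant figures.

3.78 K

Areal heat capacity C = ρ c_p D = 1030 × 4120 × 119 = 5.05×10^8 J m⁻² K⁻¹.
Net heat input Q = F Δt = 245 × (90.1 days × 86400 s/day) = 1.91×10^9 J/m².
ΔT = Q / C = 1.91×10^9 / 5.05×10^8 = 3.78 K.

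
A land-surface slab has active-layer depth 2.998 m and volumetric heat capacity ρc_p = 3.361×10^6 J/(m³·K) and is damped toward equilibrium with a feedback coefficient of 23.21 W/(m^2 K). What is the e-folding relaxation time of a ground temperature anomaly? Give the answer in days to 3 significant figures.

Areal heat capacity C = ρc_p × D = 3.361×10^6 × 2.998 = 1.01×10^7 J m⁻² K⁻¹.
Relaxation time τ = C / λ = 1.01×10^7 / 23.21 = 4.34×10^5 s.
In days: 4.34×10^5 s / (86400 s/day) = 5.02 days.

5.02 days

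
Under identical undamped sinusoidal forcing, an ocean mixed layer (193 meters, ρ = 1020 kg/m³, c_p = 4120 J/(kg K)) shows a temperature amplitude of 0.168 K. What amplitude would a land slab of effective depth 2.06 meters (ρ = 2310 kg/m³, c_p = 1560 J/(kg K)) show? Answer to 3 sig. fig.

C_ocean = 8.11×10^8 J/(m²·K); C_land = 7.42×10^6 J/(m²·K).
A ∝ 1/C ⇒ A_land = A_ocean × C_ocean/C_land = 0.168 × 109 = 18.4 K.

18.4 K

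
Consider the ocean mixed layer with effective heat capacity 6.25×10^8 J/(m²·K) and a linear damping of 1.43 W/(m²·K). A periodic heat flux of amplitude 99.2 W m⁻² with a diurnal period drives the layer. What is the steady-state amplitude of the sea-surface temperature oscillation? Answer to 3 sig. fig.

0.00218 K

Areal heat capacity C = 6.25×10^8 J/(m²·K) (given).
Angular frequency ω = 2π / T = 2π / 86400 s = 7.27×10^-5 s⁻¹.
√((Cω)² + λ²) = √((45500)² + 1.43²) = 45500 W/(m²·K).
Amplitude A = F₀ / √((Cω)²+λ²) = 99.2 / 45500 = 0.00218 K.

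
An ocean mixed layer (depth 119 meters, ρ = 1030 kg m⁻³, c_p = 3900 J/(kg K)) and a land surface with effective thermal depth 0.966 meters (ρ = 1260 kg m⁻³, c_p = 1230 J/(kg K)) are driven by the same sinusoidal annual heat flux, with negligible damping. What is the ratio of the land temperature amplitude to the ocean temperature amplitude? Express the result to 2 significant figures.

C_ocean = 1030 × 3900 × 119 = 4.78×10^8 J/(m²·K).
C_land = 1260 × 1230 × 0.966 = 1.50×10^6 J/(m²·K).
Undamped amplitude ∝ 1/C, so A_land/A_ocean = C_ocean/C_land = 319.

320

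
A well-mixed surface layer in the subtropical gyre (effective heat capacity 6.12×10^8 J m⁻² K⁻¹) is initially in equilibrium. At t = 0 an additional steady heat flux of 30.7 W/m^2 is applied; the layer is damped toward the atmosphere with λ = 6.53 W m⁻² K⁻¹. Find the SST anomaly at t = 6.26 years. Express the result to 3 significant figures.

4.13 K

Areal heat capacity C = 6.12×10^8 J m⁻² K⁻¹ (given).
τ = C / λ = 6.12×10^8 / 6.53 = 9.37×10^7 s.
Equilibrium anomaly ΔT_eq = F / λ = 30.7 / 6.53 = 4.70 K.
t = 6.26 years = 1.98×10^8 s, so t/τ = 2.11.
ΔT(t) = ΔT_eq (1 − e^(−t/τ)) = 4.70 × (1 − e^−2.11) = 4.13 K.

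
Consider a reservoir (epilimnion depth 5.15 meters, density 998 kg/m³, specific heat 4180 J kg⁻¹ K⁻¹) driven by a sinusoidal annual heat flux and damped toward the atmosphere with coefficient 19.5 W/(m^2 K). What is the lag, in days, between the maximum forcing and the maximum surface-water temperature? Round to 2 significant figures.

Areal heat capacity C = ρ c_p D = 998 × 4180 × 5.15 = 2.15×10^7 J m⁻² K⁻¹.
ω = 2π / 3.15×10^7 s = 1.99×10^-7 s⁻¹.
Phase lag φ = arctan(Cω/λ) = arctan(4.28/19.5) = 0.216 rad.
Time lag = φ / ω = 0.216 / 1.99×10^-7 = 1.08×10^6 s = 12.6 days.

13 days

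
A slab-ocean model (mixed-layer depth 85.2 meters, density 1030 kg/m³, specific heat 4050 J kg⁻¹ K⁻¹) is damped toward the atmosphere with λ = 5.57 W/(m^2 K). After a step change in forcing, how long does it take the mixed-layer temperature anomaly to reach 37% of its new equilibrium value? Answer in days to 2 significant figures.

Areal heat capacity C = ρ c_p D = 1030 × 4050 × 85.2 = 3.55×10^8 J/(m^2 K).
τ = C / λ = 3.55×10^8 / 5.57 = 6.38×10^7 s.
Fraction reached: 1 − e^(−t/τ) = 0.37 ⇒ t = −τ ln(1 − 0.37) = τ × 0.462.
t = 2.95×10^7 s = 341 days.

340 days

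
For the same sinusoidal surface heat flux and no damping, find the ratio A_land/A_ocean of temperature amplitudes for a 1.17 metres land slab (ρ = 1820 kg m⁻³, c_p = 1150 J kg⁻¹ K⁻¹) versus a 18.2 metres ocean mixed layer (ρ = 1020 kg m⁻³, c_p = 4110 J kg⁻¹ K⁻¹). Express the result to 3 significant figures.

C_ocean = 1020 × 4110 × 18.2 = 7.63×10^7 J/(m²·K).
C_land = 1820 × 1150 × 1.17 = 2.45×10^6 J/(m²·K).
Undamped amplitude ∝ 1/C, so A_land/A_ocean = C_ocean/C_land = 31.2.

31.2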